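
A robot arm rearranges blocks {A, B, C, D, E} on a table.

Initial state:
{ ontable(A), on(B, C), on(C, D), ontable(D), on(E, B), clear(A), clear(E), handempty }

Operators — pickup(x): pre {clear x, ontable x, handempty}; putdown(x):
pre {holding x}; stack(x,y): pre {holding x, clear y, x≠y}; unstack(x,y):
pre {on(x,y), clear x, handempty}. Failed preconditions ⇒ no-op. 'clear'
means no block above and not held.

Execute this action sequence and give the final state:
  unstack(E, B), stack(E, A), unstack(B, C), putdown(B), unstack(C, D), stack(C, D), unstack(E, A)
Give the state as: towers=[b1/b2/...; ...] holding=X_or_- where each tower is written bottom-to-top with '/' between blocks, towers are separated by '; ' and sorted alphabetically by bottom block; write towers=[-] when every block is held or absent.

towers=[A; B; D/C] holding=E

step 1 (unstack(E, B)): towers=[A; D/C/B] holding=E
step 2 (stack(E, A)): towers=[A/E; D/C/B] holding=-
step 3 (unstack(B, C)): towers=[A/E; D/C] holding=B
step 4 (putdown(B)): towers=[A/E; B; D/C] holding=-
step 5 (unstack(C, D)): towers=[A/E; B; D] holding=C
step 6 (stack(C, D)): towers=[A/E; B; D/C] holding=-
step 7 (unstack(E, A)): towers=[A; B; D/C] holding=E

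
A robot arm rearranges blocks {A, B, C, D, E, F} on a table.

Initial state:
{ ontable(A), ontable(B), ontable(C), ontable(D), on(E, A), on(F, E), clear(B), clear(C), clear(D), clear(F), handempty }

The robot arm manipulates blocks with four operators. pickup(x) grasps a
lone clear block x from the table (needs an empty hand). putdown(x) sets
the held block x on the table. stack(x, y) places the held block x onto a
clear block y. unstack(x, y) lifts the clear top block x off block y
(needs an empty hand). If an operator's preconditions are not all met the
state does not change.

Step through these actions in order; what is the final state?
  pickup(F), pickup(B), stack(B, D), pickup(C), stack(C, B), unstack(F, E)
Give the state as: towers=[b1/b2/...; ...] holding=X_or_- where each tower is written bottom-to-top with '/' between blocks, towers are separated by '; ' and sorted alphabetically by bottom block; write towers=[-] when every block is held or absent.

step 1 (pickup(F)) [no-op]: towers=[A/E/F; B; C; D] holding=-
step 2 (pickup(B)): towers=[A/E/F; C; D] holding=B
step 3 (stack(B, D)): towers=[A/E/F; C; D/B] holding=-
step 4 (pickup(C)): towers=[A/E/F; D/B] holding=C
step 5 (stack(C, B)): towers=[A/E/F; D/B/C] holding=-
step 6 (unstack(F, E)): towers=[A/E; D/B/C] holding=F

towers=[A/E; D/B/C] holding=F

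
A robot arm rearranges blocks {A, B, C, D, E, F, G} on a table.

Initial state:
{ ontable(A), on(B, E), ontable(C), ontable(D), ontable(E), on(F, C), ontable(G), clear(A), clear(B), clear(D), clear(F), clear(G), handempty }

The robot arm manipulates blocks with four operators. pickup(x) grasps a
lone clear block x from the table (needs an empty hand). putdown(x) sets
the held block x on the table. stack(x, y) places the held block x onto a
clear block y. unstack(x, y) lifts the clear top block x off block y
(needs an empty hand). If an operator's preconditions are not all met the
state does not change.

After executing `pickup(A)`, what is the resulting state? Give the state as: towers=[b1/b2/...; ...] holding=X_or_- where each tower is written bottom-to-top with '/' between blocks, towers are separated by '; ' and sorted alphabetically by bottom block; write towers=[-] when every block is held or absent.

before: towers=[A; C/F; D; E/B; G] holding=-
pre[pickup(A)]: clear(A) yes, ontable(A) yes, handempty yes
all met → apply pickup(A)
after:  towers=[C/F; D; E/B; G] holding=A

towers=[C/F; D; E/B; G] holding=A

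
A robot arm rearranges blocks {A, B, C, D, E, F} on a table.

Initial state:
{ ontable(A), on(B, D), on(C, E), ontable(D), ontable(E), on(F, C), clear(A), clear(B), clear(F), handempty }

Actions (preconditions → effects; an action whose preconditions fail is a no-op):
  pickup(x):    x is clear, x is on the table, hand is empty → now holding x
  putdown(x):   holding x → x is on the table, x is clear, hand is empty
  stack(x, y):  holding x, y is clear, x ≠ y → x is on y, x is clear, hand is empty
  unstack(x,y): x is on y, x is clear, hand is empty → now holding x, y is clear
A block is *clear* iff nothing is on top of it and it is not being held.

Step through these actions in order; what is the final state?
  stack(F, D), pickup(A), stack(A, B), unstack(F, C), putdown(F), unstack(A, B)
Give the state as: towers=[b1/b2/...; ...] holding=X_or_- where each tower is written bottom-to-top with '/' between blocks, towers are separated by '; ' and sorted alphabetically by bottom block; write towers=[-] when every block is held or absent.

towers=[D/B; E/C; F] holding=A

step 1 (stack(F, D)) [no-op]: towers=[A; D/B; E/C/F] holding=-
step 2 (pickup(A)): towers=[D/B; E/C/F] holding=A
step 3 (stack(A, B)): towers=[D/B/A; E/C/F] holding=-
step 4 (unstack(F, C)): towers=[D/B/A; E/C] holding=F
step 5 (putdown(F)): towers=[D/B/A; E/C; F] holding=-
step 6 (unstack(A, B)): towers=[D/B; E/C; F] holding=A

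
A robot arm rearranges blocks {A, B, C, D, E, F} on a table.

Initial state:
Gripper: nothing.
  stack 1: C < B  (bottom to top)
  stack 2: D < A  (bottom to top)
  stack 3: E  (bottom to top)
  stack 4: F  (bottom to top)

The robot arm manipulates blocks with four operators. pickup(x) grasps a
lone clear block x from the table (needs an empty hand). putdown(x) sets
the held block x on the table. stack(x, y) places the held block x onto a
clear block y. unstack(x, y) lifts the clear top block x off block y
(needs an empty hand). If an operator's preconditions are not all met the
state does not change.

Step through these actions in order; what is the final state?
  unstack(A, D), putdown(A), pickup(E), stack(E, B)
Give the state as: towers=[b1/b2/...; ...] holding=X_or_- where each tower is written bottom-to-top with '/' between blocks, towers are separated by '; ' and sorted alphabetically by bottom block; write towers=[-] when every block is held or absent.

towers=[A; C/B/E; D; F] holding=-

step 1 (unstack(A, D)): towers=[C/B; D; E; F] holding=A
step 2 (putdown(A)): towers=[A; C/B; D; E; F] holding=-
step 3 (pickup(E)): towers=[A; C/B; D; F] holding=E
step 4 (stack(E, B)): towers=[A; C/B/E; D; F] holding=-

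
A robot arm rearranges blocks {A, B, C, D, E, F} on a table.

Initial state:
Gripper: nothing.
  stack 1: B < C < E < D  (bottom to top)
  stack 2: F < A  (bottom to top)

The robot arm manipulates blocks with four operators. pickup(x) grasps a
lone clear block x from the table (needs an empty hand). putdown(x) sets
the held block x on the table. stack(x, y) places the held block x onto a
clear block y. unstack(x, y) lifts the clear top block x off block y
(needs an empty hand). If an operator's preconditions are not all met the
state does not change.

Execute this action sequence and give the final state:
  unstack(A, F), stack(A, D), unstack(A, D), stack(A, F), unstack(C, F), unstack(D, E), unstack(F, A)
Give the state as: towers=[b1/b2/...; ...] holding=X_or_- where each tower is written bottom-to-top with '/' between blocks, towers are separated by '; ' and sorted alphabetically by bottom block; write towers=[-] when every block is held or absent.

step 1 (unstack(A, F)): towers=[B/C/E/D; F] holding=A
step 2 (stack(A, D)): towers=[B/C/E/D/A; F] holding=-
step 3 (unstack(A, D)): towers=[B/C/E/D; F] holding=A
step 4 (stack(A, F)): towers=[B/C/E/D; F/A] holding=-
step 5 (unstack(C, F)) [no-op]: towers=[B/C/E/D; F/A] holding=-
step 6 (unstack(D, E)): towers=[B/C/E; F/A] holding=D
step 7 (unstack(F, A)) [no-op]: towers=[B/C/E; F/A] holding=D

towers=[B/C/E; F/A] holding=D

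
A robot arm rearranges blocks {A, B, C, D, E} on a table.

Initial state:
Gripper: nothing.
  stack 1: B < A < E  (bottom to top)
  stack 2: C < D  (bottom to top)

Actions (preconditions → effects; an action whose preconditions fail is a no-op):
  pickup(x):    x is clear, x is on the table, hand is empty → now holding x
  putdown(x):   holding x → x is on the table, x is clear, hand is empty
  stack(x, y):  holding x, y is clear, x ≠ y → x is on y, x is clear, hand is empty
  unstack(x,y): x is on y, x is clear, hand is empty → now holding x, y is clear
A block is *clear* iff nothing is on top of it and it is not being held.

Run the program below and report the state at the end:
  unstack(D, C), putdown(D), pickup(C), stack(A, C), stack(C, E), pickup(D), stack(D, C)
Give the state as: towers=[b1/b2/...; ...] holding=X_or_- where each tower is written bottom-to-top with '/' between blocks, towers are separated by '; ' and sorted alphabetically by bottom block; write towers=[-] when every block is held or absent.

towers=[B/A/E/C/D] holding=-

step 1 (unstack(D, C)): towers=[B/A/E; C] holding=D
step 2 (putdown(D)): towers=[B/A/E; C; D] holding=-
step 3 (pickup(C)): towers=[B/A/E; D] holding=C
step 4 (stack(A, C)) [no-op]: towers=[B/A/E; D] holding=C
step 5 (stack(C, E)): towers=[B/A/E/C; D] holding=-
step 6 (pickup(D)): towers=[B/A/E/C] holding=D
step 7 (stack(D, C)): towers=[B/A/E/C/D] holding=-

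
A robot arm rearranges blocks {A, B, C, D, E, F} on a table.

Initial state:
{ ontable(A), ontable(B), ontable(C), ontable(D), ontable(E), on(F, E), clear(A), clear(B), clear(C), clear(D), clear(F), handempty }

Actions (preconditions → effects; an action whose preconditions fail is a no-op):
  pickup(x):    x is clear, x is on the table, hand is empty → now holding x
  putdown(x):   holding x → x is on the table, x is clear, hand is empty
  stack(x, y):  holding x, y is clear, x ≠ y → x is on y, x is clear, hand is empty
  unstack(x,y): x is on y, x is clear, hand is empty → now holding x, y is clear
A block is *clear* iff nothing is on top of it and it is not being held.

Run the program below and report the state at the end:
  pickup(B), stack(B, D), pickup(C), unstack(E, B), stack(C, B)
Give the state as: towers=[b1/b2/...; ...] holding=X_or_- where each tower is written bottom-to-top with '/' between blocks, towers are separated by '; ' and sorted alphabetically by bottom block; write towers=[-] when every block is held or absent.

step 1 (pickup(B)): towers=[A; C; D; E/F] holding=B
step 2 (stack(B, D)): towers=[A; C; D/B; E/F] holding=-
step 3 (pickup(C)): towers=[A; D/B; E/F] holding=C
step 4 (unstack(E, B)) [no-op]: towers=[A; D/B; E/F] holding=C
step 5 (stack(C, B)): towers=[A; D/B/C; E/F] holding=-

towers=[A; D/B/C; E/F] holding=-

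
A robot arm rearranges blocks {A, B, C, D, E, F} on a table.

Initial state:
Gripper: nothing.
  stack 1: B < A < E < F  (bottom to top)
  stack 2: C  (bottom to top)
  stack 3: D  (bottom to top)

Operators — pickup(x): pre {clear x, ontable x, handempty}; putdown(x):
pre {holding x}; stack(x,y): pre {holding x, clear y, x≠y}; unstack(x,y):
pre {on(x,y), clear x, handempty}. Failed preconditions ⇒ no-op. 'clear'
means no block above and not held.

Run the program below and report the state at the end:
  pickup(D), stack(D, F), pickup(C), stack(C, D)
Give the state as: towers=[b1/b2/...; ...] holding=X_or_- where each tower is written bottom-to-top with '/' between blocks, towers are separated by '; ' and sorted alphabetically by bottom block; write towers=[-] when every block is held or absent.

step 1 (pickup(D)): towers=[B/A/E/F; C] holding=D
step 2 (stack(D, F)): towers=[B/A/E/F/D; C] holding=-
step 3 (pickup(C)): towers=[B/A/E/F/D] holding=C
step 4 (stack(C, D)): towers=[B/A/E/F/D/C] holding=-

towers=[B/A/E/F/D/C] holding=-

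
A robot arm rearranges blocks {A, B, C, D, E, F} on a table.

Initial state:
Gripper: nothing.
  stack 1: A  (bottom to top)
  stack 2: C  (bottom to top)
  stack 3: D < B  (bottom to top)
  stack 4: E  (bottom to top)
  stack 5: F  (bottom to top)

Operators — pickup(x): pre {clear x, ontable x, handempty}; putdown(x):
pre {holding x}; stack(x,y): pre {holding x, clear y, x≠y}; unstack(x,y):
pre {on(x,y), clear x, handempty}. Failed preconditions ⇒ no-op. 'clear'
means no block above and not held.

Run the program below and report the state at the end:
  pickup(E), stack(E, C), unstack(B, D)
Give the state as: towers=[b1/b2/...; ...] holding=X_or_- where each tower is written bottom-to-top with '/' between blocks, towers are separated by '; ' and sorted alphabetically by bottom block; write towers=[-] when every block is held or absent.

towers=[A; C/E; D; F] holding=B

step 1 (pickup(E)): towers=[A; C; D/B; F] holding=E
step 2 (stack(E, C)): towers=[A; C/E; D/B; F] holding=-
step 3 (unstack(B, D)): towers=[A; C/E; D; F] holding=B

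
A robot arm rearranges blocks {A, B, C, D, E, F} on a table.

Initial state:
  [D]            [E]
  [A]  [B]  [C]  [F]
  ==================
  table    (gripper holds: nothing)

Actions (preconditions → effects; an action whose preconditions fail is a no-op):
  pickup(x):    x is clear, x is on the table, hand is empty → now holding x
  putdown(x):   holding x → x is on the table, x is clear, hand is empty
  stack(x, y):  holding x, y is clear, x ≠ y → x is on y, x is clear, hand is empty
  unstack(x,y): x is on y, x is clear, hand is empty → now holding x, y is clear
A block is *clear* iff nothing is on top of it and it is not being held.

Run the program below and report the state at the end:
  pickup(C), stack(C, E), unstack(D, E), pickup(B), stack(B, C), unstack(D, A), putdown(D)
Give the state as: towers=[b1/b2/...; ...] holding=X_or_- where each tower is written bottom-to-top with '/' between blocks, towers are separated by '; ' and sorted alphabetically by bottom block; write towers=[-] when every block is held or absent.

towers=[A; D; F/E/C/B] holding=-

step 1 (pickup(C)): towers=[A/D; B; F/E] holding=C
step 2 (stack(C, E)): towers=[A/D; B; F/E/C] holding=-
step 3 (unstack(D, E)) [no-op]: towers=[A/D; B; F/E/C] holding=-
step 4 (pickup(B)): towers=[A/D; F/E/C] holding=B
step 5 (stack(B, C)): towers=[A/D; F/E/C/B] holding=-
step 6 (unstack(D, A)): towers=[A; F/E/C/B] holding=D
step 7 (putdown(D)): towers=[A; D; F/E/C/B] holding=-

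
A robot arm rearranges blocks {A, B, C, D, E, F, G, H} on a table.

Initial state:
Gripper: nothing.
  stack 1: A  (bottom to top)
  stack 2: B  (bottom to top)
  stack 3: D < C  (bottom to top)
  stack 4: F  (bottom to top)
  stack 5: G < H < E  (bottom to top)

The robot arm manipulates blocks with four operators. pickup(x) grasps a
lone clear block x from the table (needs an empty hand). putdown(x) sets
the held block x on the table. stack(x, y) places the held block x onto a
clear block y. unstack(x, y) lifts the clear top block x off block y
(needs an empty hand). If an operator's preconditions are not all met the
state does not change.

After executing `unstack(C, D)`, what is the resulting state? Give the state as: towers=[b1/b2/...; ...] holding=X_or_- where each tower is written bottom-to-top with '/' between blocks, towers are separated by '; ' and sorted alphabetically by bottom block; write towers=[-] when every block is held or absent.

before: towers=[A; B; D/C; F; G/H/E] holding=-
pre[unstack(C, D)]: on(C,D) yes, clear(C) yes, handempty yes
all met → apply unstack(C, D)
after:  towers=[A; B; D; F; G/H/E] holding=C

towers=[A; B; D; F; G/H/E] holding=C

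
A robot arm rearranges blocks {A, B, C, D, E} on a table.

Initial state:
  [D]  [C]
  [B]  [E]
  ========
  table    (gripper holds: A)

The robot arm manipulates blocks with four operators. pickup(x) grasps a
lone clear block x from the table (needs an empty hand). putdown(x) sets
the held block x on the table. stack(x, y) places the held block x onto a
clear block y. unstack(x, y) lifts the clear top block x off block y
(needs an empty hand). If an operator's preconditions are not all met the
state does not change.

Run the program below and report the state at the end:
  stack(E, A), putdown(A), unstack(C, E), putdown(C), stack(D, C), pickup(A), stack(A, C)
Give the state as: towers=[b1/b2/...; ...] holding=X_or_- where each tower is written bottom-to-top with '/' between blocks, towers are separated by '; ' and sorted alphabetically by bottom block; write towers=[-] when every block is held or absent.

step 1 (stack(E, A)) [no-op]: towers=[B/D; E/C] holding=A
step 2 (putdown(A)): towers=[A; B/D; E/C] holding=-
step 3 (unstack(C, E)): towers=[A; B/D; E] holding=C
step 4 (putdown(C)): towers=[A; B/D; C; E] holding=-
step 5 (stack(D, C)) [no-op]: towers=[A; B/D; C; E] holding=-
step 6 (pickup(A)): towers=[B/D; C; E] holding=A
step 7 (stack(A, C)): towers=[B/D; C/A; E] holding=-

towers=[B/D; C/A; E] holding=-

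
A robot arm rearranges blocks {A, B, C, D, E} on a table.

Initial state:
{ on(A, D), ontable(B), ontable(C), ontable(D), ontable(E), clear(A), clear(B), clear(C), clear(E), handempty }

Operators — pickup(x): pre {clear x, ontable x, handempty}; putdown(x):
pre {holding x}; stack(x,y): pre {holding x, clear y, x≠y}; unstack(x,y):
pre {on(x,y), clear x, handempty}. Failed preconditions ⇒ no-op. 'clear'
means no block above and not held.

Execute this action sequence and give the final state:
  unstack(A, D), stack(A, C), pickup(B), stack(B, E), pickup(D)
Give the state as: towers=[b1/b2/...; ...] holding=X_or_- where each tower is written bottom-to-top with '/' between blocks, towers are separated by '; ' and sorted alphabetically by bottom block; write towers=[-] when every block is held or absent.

step 1 (unstack(A, D)): towers=[B; C; D; E] holding=A
step 2 (stack(A, C)): towers=[B; C/A; D; E] holding=-
step 3 (pickup(B)): towers=[C/A; D; E] holding=B
step 4 (stack(B, E)): towers=[C/A; D; E/B] holding=-
step 5 (pickup(D)): towers=[C/A; E/B] holding=D

towers=[C/A; E/B] holding=D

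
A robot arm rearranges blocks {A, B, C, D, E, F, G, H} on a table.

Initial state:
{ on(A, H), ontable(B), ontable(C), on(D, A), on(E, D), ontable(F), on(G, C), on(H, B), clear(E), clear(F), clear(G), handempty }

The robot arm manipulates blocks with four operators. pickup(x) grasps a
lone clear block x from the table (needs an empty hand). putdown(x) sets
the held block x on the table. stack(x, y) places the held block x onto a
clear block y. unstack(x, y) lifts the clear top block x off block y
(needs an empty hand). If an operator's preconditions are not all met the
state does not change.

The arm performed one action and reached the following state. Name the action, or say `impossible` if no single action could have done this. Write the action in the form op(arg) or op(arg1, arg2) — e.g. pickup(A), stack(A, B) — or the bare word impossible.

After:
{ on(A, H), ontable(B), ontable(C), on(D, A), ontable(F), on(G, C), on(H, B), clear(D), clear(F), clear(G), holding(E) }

unstack(E, D)

target: towers=[B/H/A/D; C/G; F] holding=E
     unstack(G, C) → towers=[B/H/A/D/E; C; F] holding=G
     unstack(E, D) → towers=[B/H/A/D; C/G; F] holding=E  ← match
         pickup(F) → towers=[B/H/A/D/E; C/G] holding=F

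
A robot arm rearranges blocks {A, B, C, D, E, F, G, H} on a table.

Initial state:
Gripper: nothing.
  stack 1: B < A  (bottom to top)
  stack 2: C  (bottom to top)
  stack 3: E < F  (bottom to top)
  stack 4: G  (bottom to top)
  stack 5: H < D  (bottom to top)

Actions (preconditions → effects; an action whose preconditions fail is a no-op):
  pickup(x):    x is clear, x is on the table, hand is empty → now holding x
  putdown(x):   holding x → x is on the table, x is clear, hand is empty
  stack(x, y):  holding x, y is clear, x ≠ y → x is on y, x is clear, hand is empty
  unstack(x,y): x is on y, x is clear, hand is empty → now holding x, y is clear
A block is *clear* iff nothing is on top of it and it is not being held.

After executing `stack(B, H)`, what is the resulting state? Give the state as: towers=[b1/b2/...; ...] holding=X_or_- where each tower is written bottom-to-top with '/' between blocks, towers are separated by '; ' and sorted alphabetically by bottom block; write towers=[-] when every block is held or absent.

before: towers=[B/A; C; E/F; G; H/D] holding=-
pre[stack(B, H)]: holding(B) ✗, clear(H) ✗, B≠H ✓
holding(B), clear(H) unmet → stack(B, H) is a no-op
after:  towers=[B/A; C; E/F; G; H/D] holding=-

towers=[B/A; C; E/F; G; H/D] holding=-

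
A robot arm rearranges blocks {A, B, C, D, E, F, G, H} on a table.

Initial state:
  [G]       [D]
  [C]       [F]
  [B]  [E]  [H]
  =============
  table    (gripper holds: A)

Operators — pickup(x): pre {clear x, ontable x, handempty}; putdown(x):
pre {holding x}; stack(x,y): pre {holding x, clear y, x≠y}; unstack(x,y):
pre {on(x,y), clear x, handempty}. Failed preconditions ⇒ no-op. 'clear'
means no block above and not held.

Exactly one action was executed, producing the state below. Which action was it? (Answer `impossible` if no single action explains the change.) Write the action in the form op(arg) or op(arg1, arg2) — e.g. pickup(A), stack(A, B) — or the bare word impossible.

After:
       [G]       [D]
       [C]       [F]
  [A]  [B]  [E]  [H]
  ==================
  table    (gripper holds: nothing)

target: towers=[A; B/C/G; E; H/F/D] holding=-
        putdown(A) → towers=[A; B/C/G; E; H/F/D] holding=-  ← match
       stack(A, G) → towers=[B/C/G/A; E; H/F/D] holding=-
       stack(A, E) → towers=[B/C/G; E/A; H/F/D] holding=-
       stack(A, D) → towers=[B/C/G; E; H/F/D/A] holding=-

putdown(A)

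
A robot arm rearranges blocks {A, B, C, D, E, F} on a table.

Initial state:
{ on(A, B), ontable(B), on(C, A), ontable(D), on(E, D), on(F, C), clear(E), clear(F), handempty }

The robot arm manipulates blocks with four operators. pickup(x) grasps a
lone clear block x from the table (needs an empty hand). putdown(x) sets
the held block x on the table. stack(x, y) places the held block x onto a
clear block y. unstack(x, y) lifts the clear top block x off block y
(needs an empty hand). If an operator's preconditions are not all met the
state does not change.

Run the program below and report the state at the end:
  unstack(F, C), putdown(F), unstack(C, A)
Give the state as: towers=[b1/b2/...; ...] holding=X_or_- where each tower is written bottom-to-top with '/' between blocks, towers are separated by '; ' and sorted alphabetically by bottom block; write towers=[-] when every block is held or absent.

step 1 (unstack(F, C)): towers=[B/A/C; D/E] holding=F
step 2 (putdown(F)): towers=[B/A/C; D/E; F] holding=-
step 3 (unstack(C, A)): towers=[B/A; D/E; F] holding=C

towers=[B/A; D/E; F] holding=C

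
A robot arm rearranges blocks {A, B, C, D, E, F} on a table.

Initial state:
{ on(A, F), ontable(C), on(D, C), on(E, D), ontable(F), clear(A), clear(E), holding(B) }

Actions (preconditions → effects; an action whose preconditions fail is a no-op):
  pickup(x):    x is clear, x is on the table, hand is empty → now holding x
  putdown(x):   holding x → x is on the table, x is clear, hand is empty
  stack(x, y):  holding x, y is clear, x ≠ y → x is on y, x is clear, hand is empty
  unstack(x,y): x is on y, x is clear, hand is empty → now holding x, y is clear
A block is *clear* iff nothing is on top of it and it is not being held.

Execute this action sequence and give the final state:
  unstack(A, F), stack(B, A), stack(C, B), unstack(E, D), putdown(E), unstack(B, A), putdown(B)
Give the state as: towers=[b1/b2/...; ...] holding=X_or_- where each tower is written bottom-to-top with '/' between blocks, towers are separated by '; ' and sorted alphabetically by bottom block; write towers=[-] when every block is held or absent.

towers=[B; C/D; E; F/A] holding=-

step 1 (unstack(A, F)) [no-op]: towers=[C/D/E; F/A] holding=B
step 2 (stack(B, A)): towers=[C/D/E; F/A/B] holding=-
step 3 (stack(C, B)) [no-op]: towers=[C/D/E; F/A/B] holding=-
step 4 (unstack(E, D)): towers=[C/D; F/A/B] holding=E
step 5 (putdown(E)): towers=[C/D; E; F/A/B] holding=-
step 6 (unstack(B, A)): towers=[C/D; E; F/A] holding=B
step 7 (putdown(B)): towers=[B; C/D; E; F/A] holding=-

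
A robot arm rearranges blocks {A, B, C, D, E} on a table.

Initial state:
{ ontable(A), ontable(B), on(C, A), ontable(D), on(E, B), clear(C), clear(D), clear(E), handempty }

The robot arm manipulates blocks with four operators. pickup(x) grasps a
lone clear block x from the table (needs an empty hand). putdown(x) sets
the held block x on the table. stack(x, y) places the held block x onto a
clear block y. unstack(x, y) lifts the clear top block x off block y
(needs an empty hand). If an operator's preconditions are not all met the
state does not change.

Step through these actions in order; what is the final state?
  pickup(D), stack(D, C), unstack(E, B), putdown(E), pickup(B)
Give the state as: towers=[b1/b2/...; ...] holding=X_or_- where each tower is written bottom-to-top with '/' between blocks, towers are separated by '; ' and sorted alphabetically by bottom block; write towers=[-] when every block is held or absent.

step 1 (pickup(D)): towers=[A/C; B/E] holding=D
step 2 (stack(D, C)): towers=[A/C/D; B/E] holding=-
step 3 (unstack(E, B)): towers=[A/C/D; B] holding=E
step 4 (putdown(E)): towers=[A/C/D; B; E] holding=-
step 5 (pickup(B)): towers=[A/C/D; E] holding=B

towers=[A/C/D; E] holding=B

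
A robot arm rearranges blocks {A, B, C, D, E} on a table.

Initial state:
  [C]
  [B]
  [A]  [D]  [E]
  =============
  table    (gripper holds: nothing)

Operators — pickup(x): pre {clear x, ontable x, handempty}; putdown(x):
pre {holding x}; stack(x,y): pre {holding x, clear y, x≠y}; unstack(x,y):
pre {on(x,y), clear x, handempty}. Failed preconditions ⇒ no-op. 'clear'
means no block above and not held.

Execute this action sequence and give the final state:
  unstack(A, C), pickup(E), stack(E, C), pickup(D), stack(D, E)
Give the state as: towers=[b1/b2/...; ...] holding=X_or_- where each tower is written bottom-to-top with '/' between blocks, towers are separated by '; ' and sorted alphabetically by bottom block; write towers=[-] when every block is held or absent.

towers=[A/B/C/E/D] holding=-

step 1 (unstack(A, C)) [no-op]: towers=[A/B/C; D; E] holding=-
step 2 (pickup(E)): towers=[A/B/C; D] holding=E
step 3 (stack(E, C)): towers=[A/B/C/E; D] holding=-
step 4 (pickup(D)): towers=[A/B/C/E] holding=D
step 5 (stack(D, E)): towers=[A/B/C/E/D] holding=-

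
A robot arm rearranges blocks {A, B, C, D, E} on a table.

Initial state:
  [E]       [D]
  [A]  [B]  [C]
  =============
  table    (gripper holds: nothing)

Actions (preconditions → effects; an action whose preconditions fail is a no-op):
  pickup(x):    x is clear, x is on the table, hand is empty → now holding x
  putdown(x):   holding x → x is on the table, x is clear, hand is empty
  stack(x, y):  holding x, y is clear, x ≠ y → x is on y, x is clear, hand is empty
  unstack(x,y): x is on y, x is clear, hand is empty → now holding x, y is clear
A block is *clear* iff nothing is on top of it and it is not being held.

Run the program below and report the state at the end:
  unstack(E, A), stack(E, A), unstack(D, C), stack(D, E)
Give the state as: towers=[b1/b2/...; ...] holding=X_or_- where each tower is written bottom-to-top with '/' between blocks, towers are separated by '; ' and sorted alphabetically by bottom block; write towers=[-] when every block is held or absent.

towers=[A/E/D; B; C] holding=-

step 1 (unstack(E, A)): towers=[A; B; C/D] holding=E
step 2 (stack(E, A)): towers=[A/E; B; C/D] holding=-
step 3 (unstack(D, C)): towers=[A/E; B; C] holding=D
step 4 (stack(D, E)): towers=[A/E/D; B; C] holding=-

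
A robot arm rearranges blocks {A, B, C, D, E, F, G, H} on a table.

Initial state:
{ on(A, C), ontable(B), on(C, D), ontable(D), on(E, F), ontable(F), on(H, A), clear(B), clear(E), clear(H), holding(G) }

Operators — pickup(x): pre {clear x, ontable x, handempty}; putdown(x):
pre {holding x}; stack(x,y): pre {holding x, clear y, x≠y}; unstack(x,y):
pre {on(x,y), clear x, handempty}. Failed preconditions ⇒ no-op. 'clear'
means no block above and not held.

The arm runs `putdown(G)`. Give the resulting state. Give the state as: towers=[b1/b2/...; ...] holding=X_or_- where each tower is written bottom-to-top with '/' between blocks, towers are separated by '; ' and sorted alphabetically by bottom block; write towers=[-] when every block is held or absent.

towers=[B; D/C/A/H; F/E; G] holding=-

before: towers=[B; D/C/A/H; F/E] holding=G
pre[putdown(G)]: holding(G) yes
all met → apply putdown(G)
after:  towers=[B; D/C/A/H; F/E; G] holding=-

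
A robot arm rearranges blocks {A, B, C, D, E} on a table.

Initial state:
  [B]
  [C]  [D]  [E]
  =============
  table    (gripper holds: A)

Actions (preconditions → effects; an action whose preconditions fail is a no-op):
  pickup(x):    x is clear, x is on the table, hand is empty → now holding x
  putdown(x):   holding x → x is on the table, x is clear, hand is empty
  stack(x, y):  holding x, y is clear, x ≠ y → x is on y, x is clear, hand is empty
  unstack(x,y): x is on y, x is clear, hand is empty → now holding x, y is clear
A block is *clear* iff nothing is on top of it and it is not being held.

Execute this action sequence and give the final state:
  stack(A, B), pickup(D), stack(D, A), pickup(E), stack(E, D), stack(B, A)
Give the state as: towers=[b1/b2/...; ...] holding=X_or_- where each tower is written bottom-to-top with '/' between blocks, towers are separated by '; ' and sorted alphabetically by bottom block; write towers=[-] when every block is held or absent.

step 1 (stack(A, B)): towers=[C/B/A; D; E] holding=-
step 2 (pickup(D)): towers=[C/B/A; E] holding=D
step 3 (stack(D, A)): towers=[C/B/A/D; E] holding=-
step 4 (pickup(E)): towers=[C/B/A/D] holding=E
step 5 (stack(E, D)): towers=[C/B/A/D/E] holding=-
step 6 (stack(B, A)) [no-op]: towers=[C/B/A/D/E] holding=-

towers=[C/B/A/D/E] holding=-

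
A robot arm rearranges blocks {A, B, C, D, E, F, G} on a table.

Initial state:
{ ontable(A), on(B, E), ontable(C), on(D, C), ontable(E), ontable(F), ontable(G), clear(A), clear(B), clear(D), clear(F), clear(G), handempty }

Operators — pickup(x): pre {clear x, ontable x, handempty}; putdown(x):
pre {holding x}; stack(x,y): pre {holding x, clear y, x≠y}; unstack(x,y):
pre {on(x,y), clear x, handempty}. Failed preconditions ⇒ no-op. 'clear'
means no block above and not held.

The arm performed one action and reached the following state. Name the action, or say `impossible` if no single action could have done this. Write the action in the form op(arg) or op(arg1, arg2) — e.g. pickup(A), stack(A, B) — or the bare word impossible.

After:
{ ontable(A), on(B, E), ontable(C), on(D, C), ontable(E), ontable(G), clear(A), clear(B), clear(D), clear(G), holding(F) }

pickup(F)

target: towers=[A; C/D; E/B; G] holding=F
     unstack(B, E) → towers=[A; C/D; E; F; G] holding=B
         pickup(F) → towers=[A; C/D; E/B; G] holding=F  ← match
         pickup(G) → towers=[A; C/D; E/B; F] holding=G
     unstack(D, C) → towers=[A; C; E/B; F; G] holding=D
         pickup(A) → towers=[C/D; E/B; F; G] holding=A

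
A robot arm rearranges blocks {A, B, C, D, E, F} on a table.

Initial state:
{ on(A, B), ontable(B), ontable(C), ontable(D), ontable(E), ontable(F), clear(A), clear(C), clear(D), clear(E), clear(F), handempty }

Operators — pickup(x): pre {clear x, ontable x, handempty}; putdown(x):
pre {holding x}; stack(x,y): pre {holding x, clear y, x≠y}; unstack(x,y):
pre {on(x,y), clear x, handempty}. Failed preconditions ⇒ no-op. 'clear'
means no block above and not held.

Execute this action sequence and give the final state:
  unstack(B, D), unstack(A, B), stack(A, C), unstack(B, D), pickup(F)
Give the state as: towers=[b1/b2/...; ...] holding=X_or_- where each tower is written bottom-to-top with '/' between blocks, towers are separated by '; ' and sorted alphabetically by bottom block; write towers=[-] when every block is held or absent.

towers=[B; C/A; D; E] holding=F

step 1 (unstack(B, D)) [no-op]: towers=[B/A; C; D; E; F] holding=-
step 2 (unstack(A, B)): towers=[B; C; D; E; F] holding=A
step 3 (stack(A, C)): towers=[B; C/A; D; E; F] holding=-
step 4 (unstack(B, D)) [no-op]: towers=[B; C/A; D; E; F] holding=-
step 5 (pickup(F)): towers=[B; C/A; D; E] holding=F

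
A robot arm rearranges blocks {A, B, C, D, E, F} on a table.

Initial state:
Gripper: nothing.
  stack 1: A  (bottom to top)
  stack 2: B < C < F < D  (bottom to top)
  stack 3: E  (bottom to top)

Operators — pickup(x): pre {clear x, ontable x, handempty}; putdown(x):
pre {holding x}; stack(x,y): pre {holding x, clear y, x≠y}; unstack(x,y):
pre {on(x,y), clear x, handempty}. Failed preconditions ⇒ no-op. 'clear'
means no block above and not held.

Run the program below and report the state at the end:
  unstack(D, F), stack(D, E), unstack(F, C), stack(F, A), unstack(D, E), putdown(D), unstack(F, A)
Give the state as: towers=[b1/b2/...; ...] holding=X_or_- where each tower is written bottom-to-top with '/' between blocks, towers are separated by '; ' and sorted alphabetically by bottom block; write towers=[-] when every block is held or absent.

step 1 (unstack(D, F)): towers=[A; B/C/F; E] holding=D
step 2 (stack(D, E)): towers=[A; B/C/F; E/D] holding=-
step 3 (unstack(F, C)): towers=[A; B/C; E/D] holding=F
step 4 (stack(F, A)): towers=[A/F; B/C; E/D] holding=-
step 5 (unstack(D, E)): towers=[A/F; B/C; E] holding=D
step 6 (putdown(D)): towers=[A/F; B/C; D; E] holding=-
step 7 (unstack(F, A)): towers=[A; B/C; D; E] holding=F

towers=[A; B/C; D; E] holding=F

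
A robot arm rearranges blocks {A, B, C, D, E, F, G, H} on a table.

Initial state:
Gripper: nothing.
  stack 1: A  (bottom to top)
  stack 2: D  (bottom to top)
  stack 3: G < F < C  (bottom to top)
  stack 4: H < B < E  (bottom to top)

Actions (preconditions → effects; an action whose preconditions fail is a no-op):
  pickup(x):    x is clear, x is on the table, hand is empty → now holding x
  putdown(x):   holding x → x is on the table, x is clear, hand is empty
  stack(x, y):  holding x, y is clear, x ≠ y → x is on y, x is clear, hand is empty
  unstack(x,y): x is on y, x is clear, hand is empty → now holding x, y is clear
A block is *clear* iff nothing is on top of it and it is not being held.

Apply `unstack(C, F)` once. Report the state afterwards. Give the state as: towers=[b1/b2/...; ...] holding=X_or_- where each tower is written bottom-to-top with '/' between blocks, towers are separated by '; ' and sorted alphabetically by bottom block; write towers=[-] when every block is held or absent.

before: towers=[A; D; G/F/C; H/B/E] holding=-
pre[unstack(C, F)]: on(C,F) yes, clear(C) yes, handempty yes
all met → apply unstack(C, F)
after:  towers=[A; D; G/F; H/B/E] holding=C

towers=[A; D; G/F; H/B/E] holding=C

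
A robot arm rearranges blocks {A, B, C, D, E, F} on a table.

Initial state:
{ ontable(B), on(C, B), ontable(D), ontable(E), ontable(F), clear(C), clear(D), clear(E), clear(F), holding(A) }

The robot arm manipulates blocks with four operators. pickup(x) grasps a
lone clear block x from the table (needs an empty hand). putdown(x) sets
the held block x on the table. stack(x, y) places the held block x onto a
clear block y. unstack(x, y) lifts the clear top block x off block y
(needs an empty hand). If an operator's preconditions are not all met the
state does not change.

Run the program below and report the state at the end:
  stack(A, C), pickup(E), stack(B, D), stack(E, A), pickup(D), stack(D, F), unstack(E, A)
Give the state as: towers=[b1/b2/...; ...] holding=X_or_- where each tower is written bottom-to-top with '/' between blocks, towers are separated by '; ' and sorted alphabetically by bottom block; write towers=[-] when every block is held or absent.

step 1 (stack(A, C)): towers=[B/C/A; D; E; F] holding=-
step 2 (pickup(E)): towers=[B/C/A; D; F] holding=E
step 3 (stack(B, D)) [no-op]: towers=[B/C/A; D; F] holding=E
step 4 (stack(E, A)): towers=[B/C/A/E; D; F] holding=-
step 5 (pickup(D)): towers=[B/C/A/E; F] holding=D
step 6 (stack(D, F)): towers=[B/C/A/E; F/D] holding=-
step 7 (unstack(E, A)): towers=[B/C/A; F/D] holding=E

towers=[B/C/A; F/D] holding=E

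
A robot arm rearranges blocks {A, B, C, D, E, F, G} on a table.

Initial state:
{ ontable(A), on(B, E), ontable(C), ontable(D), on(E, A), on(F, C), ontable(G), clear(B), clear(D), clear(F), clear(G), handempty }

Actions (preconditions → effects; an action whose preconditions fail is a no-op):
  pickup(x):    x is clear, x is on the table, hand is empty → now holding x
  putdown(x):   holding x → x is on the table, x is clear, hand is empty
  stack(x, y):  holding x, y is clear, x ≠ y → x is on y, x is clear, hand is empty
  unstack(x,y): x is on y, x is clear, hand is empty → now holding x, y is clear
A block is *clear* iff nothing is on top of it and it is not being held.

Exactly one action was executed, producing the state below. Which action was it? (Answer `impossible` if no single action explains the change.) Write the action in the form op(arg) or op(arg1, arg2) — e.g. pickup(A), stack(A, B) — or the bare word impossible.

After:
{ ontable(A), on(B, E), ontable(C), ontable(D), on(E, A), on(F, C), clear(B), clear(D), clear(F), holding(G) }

target: towers=[A/E/B; C/F; D] holding=G
     unstack(B, E) → towers=[A/E; C/F; D; G] holding=B
     unstack(F, C) → towers=[A/E/B; C; D; G] holding=F
         pickup(G) → towers=[A/E/B; C/F; D] holding=G  ← match
         pickup(D) → towers=[A/E/B; C/F; G] holding=D

pickup(G)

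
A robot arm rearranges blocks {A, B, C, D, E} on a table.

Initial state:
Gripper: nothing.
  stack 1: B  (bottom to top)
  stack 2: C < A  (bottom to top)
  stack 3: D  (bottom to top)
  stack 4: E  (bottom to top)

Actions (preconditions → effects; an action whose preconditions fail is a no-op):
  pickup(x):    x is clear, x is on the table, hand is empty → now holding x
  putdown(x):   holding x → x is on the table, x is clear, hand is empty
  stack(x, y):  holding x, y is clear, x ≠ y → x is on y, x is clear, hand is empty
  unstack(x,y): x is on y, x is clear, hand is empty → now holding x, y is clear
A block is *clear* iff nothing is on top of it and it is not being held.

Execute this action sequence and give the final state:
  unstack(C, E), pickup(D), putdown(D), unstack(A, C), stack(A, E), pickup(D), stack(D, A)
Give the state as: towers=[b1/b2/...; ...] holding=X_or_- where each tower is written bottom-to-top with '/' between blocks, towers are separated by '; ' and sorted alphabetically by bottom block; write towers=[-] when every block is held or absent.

towers=[B; C; E/A/D] holding=-

step 1 (unstack(C, E)) [no-op]: towers=[B; C/A; D; E] holding=-
step 2 (pickup(D)): towers=[B; C/A; E] holding=D
step 3 (putdown(D)): towers=[B; C/A; D; E] holding=-
step 4 (unstack(A, C)): towers=[B; C; D; E] holding=A
step 5 (stack(A, E)): towers=[B; C; D; E/A] holding=-
step 6 (pickup(D)): towers=[B; C; E/A] holding=D
step 7 (stack(D, A)): towers=[B; C; E/A/D] holding=-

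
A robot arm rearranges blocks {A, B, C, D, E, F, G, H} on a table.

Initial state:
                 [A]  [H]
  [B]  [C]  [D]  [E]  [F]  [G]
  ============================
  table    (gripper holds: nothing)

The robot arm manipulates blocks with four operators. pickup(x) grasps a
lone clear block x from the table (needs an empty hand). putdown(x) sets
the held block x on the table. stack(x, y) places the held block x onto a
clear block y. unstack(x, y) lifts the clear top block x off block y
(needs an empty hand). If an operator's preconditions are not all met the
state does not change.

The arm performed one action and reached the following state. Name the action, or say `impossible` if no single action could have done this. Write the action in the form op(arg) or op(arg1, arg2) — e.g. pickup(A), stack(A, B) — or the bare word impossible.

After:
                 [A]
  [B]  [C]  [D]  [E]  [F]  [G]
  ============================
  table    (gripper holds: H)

target: towers=[B; C; D; E/A; F; G] holding=H
         pickup(G) → towers=[B; C; D; E/A; F/H] holding=G
     unstack(A, E) → towers=[B; C; D; E; F/H; G] holding=A
     unstack(H, F) → towers=[B; C; D; E/A; F; G] holding=H  ← match
         pickup(B) → towers=[C; D; E/A; F/H; G] holding=B
         pickup(D) → towers=[B; C; E/A; F/H; G] holding=D
         pickup(C) → towers=[B; D; E/A; F/H; G] holding=C

unstack(H, F)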